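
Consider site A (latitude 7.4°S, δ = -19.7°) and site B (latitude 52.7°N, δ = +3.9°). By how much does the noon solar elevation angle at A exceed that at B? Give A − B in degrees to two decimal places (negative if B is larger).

+36.50°

A: 90° − |-7.4 − (-19.7)| = 77.70°.
B: 90° − |52.7 − (3.9)| = 41.20°.
A − B = 77.70 − 41.20 = 36.50°.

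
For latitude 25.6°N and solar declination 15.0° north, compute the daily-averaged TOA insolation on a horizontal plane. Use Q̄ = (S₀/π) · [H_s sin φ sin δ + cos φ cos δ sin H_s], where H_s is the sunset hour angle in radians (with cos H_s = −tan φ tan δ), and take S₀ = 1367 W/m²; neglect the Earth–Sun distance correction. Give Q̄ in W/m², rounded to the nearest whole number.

459 W/m²

The sunset hour angle satisfies cos H_s = −tan φ tan δ = -0.1284, giving H_s = 97.38°. In radians, H_s = 1.6996.
H_s sin φ sin δ = 1.6996 × 0.4321 × 0.2588 = 0.1901.
cos φ cos δ sin H_s = 0.9018 × 0.9659 × 0.9917 = 0.8638.
Q̄ = (1367/π) × (0.1901 + 0.8638) = 435.13 × 1.0539 = 458.58 W/m².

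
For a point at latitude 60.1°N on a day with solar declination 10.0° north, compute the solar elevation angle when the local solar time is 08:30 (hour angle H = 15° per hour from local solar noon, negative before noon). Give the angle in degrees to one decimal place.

Hour angle H = 15° × (8.5 − 12) = -52.50°.
With φ = 60.1°, δ = 10.0°, H = -52.50°: sin φ sin δ = 0.1505, cos φ cos δ cos H = 0.2988, so cos θ_z = 0.4493.
θ_z = arccos(0.4493) = 63.30°, so the elevation is 90° − 63.30° = 26.70°.

26.7°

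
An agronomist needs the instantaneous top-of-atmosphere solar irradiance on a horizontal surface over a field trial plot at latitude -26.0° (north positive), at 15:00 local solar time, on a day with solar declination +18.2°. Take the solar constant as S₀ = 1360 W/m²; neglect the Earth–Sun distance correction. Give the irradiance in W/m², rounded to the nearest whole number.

635 W/m²

Hour angle H = 15° × (15 − 12) = 45.00°.
cos θ_z = sin φ sin δ + cos φ cos δ cos H = (-0.4384)(0.3123) + (0.8988)(0.9500)(0.7071) = 0.4669.
Top-of-atmosphere irradiance = S₀ cos θ_z = 1360 × 0.4669 = 634.98 W/m².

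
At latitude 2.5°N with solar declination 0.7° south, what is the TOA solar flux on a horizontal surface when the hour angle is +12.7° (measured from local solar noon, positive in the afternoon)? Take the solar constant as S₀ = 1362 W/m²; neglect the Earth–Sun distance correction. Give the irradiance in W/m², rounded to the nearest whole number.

With φ = 2.5°, δ = -0.7°, H = 12.70°: sin φ sin δ = -0.0005, cos φ cos δ cos H = 0.9745, so cos θ_z = 0.9740.
Top-of-atmosphere irradiance = S₀ cos θ_z = 1362 × 0.9740 = 1326.59 W/m².

1327 W/m²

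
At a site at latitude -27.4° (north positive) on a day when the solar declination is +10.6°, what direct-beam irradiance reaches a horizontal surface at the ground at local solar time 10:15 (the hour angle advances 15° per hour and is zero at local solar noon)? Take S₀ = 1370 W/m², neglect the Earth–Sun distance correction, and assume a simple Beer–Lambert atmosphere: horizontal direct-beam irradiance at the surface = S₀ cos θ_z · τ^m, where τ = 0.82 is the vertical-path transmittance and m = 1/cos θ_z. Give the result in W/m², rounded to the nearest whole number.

720 W/m²

Hour angle H = 15° × (10.25 − 12) = -26.25°.
cos θ_z = sin(-27.4°) sin(10.6°) + cos(-27.4°) cos(10.6°) cos(-26.25°) = -0.0847 + 0.7827 = 0.6980.
Air mass m = 1/cos θ_z = 1/0.6980 = 1.433; τ^m = 0.82^1.433 = 0.7525.
Surface direct beam = 1370 × 0.6980 × 0.7525 = 719.59 W/m².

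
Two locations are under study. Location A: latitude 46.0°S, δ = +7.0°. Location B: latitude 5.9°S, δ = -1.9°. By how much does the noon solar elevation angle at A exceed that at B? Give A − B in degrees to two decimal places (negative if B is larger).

-49.00°

A: 90° − |-46.0 − (7.0)| = 37.00°.
B: 90° − |-5.9 − (-1.9)| = 86.00°.
A − B = 37.00 − 86.00 = -49.00°.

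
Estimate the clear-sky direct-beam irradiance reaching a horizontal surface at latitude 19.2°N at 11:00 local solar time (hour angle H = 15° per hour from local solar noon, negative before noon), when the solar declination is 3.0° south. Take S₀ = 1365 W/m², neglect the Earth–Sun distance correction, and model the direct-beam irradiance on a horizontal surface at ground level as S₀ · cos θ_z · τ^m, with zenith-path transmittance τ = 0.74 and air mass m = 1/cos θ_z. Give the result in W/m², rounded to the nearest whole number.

871 W/m²

Hour angle H = 15° × (11 − 12) = -15.00°.
cos θ_z = sin(19.2°) sin(-3.0°) + cos(19.2°) cos(-3.0°) cos(-15.00°) = -0.0172 + 0.9109 = 0.8937.
Air mass m = 1/cos θ_z = 1/0.8937 = 1.119; τ^m = 0.74^1.119 = 0.7140.
Surface direct beam = 1365 × 0.8937 × 0.7140 = 871.01 W/m².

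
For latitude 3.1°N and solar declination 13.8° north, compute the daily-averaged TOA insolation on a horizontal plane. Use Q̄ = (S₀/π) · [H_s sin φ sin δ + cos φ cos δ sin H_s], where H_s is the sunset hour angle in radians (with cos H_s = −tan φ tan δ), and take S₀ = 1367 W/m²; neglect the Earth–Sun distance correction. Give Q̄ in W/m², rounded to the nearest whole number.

431 W/m²

cos H_s = −tan(3.1°) · tan(13.8°) = -0.0133, so H_s = arccos(-0.0133) = 90.76°. In radians, H_s = 1.5841.
H_s sin φ sin δ = 1.5841 × 0.0541 × 0.2385 = 0.0204.
cos φ cos δ sin H_s = 0.9985 × 0.9711 × 0.9999 = 0.9695.
Q̄ = (1367/π) × (0.0204 + 0.9695) = 435.13 × 0.9899 = 430.74 W/m².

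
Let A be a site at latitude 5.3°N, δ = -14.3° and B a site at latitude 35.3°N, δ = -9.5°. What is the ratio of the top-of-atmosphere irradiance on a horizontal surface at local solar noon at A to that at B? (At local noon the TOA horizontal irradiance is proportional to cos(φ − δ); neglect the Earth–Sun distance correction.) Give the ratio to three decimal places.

A: cos θ_z = cos(5.3° − (-14.3°)) = 0.9421.
B: cos θ_z = cos(35.3° − (-9.5°)) = 0.7096.
Ratio A/B = 0.9421 / 0.7096 = 1.3276.

1.328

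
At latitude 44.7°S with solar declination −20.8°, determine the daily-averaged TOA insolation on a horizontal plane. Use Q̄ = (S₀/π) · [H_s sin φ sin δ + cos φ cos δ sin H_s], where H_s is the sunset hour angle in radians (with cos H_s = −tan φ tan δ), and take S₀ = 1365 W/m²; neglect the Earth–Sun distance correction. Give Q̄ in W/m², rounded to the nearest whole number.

480 W/m²

The sunset hour angle satisfies cos H_s = −tan φ tan δ = -0.3759, giving H_s = 112.08°. In radians, H_s = 1.9562.
H_s sin φ sin δ = 1.9562 × -0.7034 × -0.3551 = 0.4886.
cos φ cos δ sin H_s = 0.7108 × 0.9348 × 0.9266 = 0.6157.
Q̄ = (1365/π) × (0.4886 + 0.6157) = 434.49 × 1.1043 = 479.81 W/m².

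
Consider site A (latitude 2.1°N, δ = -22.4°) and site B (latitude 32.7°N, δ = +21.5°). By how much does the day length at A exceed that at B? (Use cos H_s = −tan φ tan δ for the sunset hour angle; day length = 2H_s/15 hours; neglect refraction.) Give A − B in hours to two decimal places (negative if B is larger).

-2.07 h

A: H_s = arccos(−tan 2.1° · tan -22.4°) = 89.13°, so 2H_s/15 = 11.8840 h.
B: H_s = arccos(−tan 32.7° · tan 21.5°) = 104.65°, so 2H_s/15 = 13.9533 h.
A − B = 11.8840 − 13.9533 = -2.0693 h.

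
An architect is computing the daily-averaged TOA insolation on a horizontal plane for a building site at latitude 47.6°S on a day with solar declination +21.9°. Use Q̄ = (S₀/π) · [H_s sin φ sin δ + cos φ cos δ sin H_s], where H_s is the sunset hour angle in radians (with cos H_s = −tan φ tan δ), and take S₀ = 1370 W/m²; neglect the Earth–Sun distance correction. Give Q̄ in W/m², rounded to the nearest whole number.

111 W/m²

The sunset hour angle satisfies cos H_s = −tan φ tan δ = 0.4402, giving H_s = 63.88°. In radians, H_s = 1.1149.
H_s sin φ sin δ = 1.1149 × -0.7385 × 0.3730 = -0.3071.
cos φ cos δ sin H_s = 0.6743 × 0.9278 × 0.8979 = 0.5617.
Q̄ = (1370/π) × (-0.3071 + 0.5617) = 436.08 × 0.2546 = 111.03 W/m².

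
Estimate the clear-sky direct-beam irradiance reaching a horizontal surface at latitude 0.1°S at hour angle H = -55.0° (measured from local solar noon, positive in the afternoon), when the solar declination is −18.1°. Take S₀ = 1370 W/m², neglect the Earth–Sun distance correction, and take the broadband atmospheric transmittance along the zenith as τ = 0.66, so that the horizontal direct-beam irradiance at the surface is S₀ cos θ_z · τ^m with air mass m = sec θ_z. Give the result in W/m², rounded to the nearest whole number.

349 W/m²

cos θ_z = sin(-0.1°) sin(-18.1°) + cos(-0.1°) cos(-18.1°) cos(-55.00°) = 0.0005 + 0.5452 = 0.5457.
Air mass m = 1/cos θ_z = 1/0.5457 = 1.833; τ^m = 0.66^1.833 = 0.4669.
Surface direct beam = 1370 × 0.5457 × 0.4669 = 349.06 W/m².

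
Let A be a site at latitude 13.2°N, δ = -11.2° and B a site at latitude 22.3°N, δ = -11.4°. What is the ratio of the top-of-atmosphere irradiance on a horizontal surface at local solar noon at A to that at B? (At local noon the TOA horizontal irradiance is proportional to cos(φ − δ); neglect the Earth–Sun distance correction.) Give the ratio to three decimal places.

A: cos θ_z = cos(13.2° − (-11.2°)) = 0.9107.
B: cos θ_z = cos(22.3° − (-11.4°)) = 0.8320.
Ratio A/B = 0.9107 / 0.8320 = 1.0946.

1.095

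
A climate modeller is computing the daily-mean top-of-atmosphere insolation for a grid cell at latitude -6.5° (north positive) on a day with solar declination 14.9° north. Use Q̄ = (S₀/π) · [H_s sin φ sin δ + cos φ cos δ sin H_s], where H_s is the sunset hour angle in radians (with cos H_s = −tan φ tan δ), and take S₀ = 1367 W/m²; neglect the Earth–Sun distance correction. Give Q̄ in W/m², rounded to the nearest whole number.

398 W/m²

The sunset hour angle satisfies cos H_s = −tan φ tan δ = 0.0303, giving H_s = 88.26°. In radians, H_s = 1.5404.
H_s sin φ sin δ = 1.5404 × -0.1132 × 0.2571 = -0.0448.
cos φ cos δ sin H_s = 0.9936 × 0.9664 × 0.9995 = 0.9597.
Q̄ = (1367/π) × (-0.0448 + 0.9597) = 435.13 × 0.9149 = 398.10 W/m².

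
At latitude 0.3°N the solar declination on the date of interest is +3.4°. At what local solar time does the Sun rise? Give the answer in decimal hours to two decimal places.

The sunset hour angle satisfies cos H_s = −tan φ tan δ = -0.0003, giving H_s = 90.02°.
Sunrise is at 12 − H_s/15 = 12 − 6.001 = 5.999 h local solar time.

6.00 h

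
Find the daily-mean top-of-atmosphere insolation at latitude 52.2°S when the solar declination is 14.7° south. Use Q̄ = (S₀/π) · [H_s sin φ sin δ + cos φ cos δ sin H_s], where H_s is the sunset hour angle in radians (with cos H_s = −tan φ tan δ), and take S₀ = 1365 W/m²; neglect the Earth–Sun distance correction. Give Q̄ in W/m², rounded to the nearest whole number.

−tan φ tan δ = −(-1.2892)(-0.2623) = -0.3382; H_s = arccos(-0.3382) = 109.77°. In radians, H_s = 1.9158.
H_s sin φ sin δ = 1.9158 × -0.7902 × -0.2538 = 0.3842.
cos φ cos δ sin H_s = 0.6129 × 0.9673 × 0.9411 = 0.5579.
Q̄ = (1365/π) × (0.3842 + 0.5579) = 434.49 × 0.9421 = 409.33 W/m².

409 W/m²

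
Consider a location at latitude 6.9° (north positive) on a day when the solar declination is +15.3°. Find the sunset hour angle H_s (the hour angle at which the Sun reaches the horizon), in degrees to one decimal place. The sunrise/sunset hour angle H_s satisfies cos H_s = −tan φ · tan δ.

The sunset hour angle satisfies cos H_s = −tan φ tan δ = -0.0331, giving H_s = 91.90°.

91.9°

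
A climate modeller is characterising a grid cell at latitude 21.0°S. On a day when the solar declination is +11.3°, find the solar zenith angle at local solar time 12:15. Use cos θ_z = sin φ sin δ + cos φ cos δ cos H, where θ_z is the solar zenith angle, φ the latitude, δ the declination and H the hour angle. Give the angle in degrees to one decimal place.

32.5°

Hour angle H = 15° × (12.25 − 12) = 3.75°.
cos θ_z = sin(-21.0°) sin(11.3°) + cos(-21.0°) cos(11.3°) cos(3.75°) = -0.0702 + 0.9135 = 0.8433.
θ_z = arccos(0.8433) = 32.51°.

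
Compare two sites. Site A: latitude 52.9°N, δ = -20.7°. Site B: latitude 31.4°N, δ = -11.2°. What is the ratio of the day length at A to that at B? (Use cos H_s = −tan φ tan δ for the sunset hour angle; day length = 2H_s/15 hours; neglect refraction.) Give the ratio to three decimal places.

0.723

A: H_s = arccos(−tan 52.9° · tan -20.7°) = 60.02°, so 2H_s/15 = 8.0027 h.
B: H_s = arccos(−tan 31.4° · tan -11.2°) = 83.06°, so 2H_s/15 = 11.0747 h.
Ratio A/B = 8.0027 / 11.0747 = 0.7226.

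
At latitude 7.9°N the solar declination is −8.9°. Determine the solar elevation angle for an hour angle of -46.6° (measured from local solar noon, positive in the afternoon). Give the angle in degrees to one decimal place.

cos θ_z = sin φ sin δ + cos φ cos δ cos H = (0.1374)(-0.1547) + (0.9905)(0.9880)(0.6871) = 0.6511.
θ_z = arccos(0.6511) = 49.38°, so the elevation is 90° − 49.38° = 40.62°.

40.6°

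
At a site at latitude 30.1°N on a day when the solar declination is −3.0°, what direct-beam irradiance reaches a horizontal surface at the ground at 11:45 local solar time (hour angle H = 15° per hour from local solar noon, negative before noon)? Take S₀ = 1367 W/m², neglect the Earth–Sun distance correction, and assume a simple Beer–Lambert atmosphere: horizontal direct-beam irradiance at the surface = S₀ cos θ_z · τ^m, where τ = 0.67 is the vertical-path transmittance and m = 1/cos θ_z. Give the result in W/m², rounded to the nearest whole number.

708 W/m²

Hour angle H = 15° × (11.75 − 12) = -3.75°.
With φ = 30.1°, δ = -3.0°, H = -3.75°: sin φ sin δ = -0.0262, cos φ cos δ cos H = 0.8621, so cos θ_z = 0.8359.
Air mass m = 1/cos θ_z = 1/0.8359 = 1.196; τ^m = 0.67^1.196 = 0.6194.
Surface direct beam = 1367 × 0.8359 × 0.6194 = 707.77 W/m².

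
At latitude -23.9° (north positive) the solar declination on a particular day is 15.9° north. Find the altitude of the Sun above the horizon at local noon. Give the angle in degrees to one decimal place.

At local solar noon the hour angle is zero, so the elevation is 90° − |φ − δ| = 90° − |-23.9° − (15.9°)| = 90° − 39.8° = 50.2°.

50.2°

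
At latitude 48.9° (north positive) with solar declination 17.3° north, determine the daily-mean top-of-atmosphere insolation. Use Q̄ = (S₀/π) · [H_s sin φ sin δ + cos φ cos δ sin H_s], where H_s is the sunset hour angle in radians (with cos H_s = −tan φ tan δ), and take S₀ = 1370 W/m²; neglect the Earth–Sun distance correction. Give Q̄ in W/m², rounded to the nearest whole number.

445 W/m²

The sunset hour angle satisfies cos H_s = −tan φ tan δ = -0.3570, giving H_s = 110.92°. In radians, H_s = 1.9359.
H_s sin φ sin δ = 1.9359 × 0.7536 × 0.2974 = 0.4339.
cos φ cos δ sin H_s = 0.6574 × 0.9548 × 0.9341 = 0.5863.
Q̄ = (1370/π) × (0.4339 + 0.5863) = 436.08 × 1.0202 = 444.89 W/m².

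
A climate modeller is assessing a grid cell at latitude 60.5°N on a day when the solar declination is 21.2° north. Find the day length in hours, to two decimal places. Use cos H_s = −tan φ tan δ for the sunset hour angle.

cos H_s = −tan(60.5°) · tan(21.2°) = -0.6856, so H_s = arccos(-0.6856) = 133.28°.
Day length = 2 H_s / 15° h⁻¹ = 266.56° / 15 = 17.771 h.

17.77 hours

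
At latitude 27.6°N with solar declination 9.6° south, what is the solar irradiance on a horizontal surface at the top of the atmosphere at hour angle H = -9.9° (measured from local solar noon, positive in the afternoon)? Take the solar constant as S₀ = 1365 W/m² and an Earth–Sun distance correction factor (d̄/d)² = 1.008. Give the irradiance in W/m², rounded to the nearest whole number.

1078 W/m²

cos θ_z = sin(27.6°) sin(-9.6°) + cos(27.6°) cos(-9.6°) cos(-9.90°) = -0.0773 + 0.8608 = 0.7835.
Top-of-atmosphere irradiance = S₀ (d̄/d)² cos θ_z = 1365 × 1.008 × 0.7835 = 1078.03 W/m².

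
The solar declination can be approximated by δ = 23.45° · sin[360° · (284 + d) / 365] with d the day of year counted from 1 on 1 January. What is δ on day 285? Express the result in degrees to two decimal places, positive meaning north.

360 × (284 + 285) / 365 = 561.205°; sin(561.205°) = -0.3617.
δ = 23.45 × -0.3617 = -8.482° ≈ -8.48°.

-8.48°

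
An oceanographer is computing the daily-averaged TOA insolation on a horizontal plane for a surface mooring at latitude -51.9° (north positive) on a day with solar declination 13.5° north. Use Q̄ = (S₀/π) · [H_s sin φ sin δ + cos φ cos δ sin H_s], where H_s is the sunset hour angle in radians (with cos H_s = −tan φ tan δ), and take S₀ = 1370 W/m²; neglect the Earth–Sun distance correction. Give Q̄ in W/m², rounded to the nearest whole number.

148 W/m²

−tan φ tan δ = −(-1.2753)(0.2401) = 0.3062; H_s = arccos(0.3062) = 72.17°. In radians, H_s = 1.2596.
H_s sin φ sin δ = 1.2596 × -0.7869 × 0.2334 = -0.2313.
cos φ cos δ sin H_s = 0.6170 × 0.9724 × 0.9520 = 0.5712.
Q̄ = (1370/π) × (-0.2313 + 0.5712) = 436.08 × 0.3399 = 148.22 W/m².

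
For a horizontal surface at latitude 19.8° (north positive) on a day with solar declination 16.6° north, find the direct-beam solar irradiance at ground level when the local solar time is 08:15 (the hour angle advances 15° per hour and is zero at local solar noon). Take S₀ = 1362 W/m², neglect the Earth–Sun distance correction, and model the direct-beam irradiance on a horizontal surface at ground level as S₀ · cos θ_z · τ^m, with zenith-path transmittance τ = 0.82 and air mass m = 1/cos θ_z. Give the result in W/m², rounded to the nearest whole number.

Hour angle H = 15° × (8.25 − 12) = -56.25°.
With φ = 19.8°, δ = 16.6°, H = -56.25°: sin φ sin δ = 0.0968, cos φ cos δ cos H = 0.5009, so cos θ_z = 0.5977.
Air mass m = 1/cos θ_z = 1/0.5977 = 1.673; τ^m = 0.82^1.673 = 0.7175.
Surface direct beam = 1362 × 0.5977 × 0.7175 = 584.09 W/m².

584 W/m²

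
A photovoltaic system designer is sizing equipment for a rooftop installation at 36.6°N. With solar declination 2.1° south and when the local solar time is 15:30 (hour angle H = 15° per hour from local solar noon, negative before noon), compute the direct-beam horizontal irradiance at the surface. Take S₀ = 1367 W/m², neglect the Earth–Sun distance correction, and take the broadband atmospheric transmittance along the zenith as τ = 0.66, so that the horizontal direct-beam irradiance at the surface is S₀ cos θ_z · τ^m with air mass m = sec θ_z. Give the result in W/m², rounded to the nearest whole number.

Hour angle H = 15° × (15.5 − 12) = 52.50°.
cos θ_z = sin(36.6°) sin(-2.1°) + cos(36.6°) cos(-2.1°) cos(52.50°) = -0.0218 + 0.4884 = 0.4666.
Air mass m = 1/cos θ_z = 1/0.4666 = 2.143; τ^m = 0.66^2.143 = 0.4105.
Surface direct beam = 1367 × 0.4666 × 0.4105 = 261.83 W/m².

262 W/m²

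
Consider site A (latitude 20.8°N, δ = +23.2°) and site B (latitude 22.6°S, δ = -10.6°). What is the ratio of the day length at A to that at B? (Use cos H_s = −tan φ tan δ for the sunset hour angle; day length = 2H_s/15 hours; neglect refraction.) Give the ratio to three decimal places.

A: H_s = arccos(−tan 20.8° · tan 23.2°) = 99.37°, so 2H_s/15 = 13.2493 h.
B: H_s = arccos(−tan -22.6° · tan -10.6°) = 94.47°, so 2H_s/15 = 12.5960 h.
Ratio A/B = 13.2493 / 12.5960 = 1.0519.

1.052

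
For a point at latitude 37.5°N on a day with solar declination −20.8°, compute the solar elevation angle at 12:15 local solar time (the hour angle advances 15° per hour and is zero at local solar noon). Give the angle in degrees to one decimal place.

31.6°

Hour angle H = 15° × (12.25 − 12) = 3.75°.
cos θ_z = sin(37.5°) sin(-20.8°) + cos(37.5°) cos(-20.8°) cos(3.75°) = -0.2162 + 0.7401 = 0.5239.
θ_z = arccos(0.5239) = 58.41°, so the elevation is 90° − 58.41° = 31.59°.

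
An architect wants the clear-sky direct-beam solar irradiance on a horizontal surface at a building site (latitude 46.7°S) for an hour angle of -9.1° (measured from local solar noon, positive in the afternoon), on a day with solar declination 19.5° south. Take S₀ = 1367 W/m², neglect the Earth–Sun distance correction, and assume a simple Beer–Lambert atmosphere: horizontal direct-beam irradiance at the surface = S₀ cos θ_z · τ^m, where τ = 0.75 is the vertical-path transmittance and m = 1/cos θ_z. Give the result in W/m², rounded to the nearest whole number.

869 W/m²

With φ = -46.7°, δ = -19.5°, H = -9.10°: sin φ sin δ = 0.2429, cos φ cos δ cos H = 0.6383, so cos θ_z = 0.8812.
Air mass m = 1/cos θ_z = 1/0.8812 = 1.135; τ^m = 0.75^1.135 = 0.7214.
Surface direct beam = 1367 × 0.8812 × 0.7214 = 869.00 W/m².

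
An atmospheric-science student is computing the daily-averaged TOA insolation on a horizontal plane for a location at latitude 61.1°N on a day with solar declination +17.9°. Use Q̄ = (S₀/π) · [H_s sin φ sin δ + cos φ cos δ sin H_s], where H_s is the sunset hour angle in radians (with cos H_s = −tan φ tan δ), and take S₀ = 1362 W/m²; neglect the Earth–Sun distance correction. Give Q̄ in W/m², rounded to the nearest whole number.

The sunset hour angle satisfies cos H_s = −tan φ tan δ = -0.5851, giving H_s = 125.81°. In radians, H_s = 2.1958.
H_s sin φ sin δ = 2.1958 × 0.8755 × 0.3074 = 0.5910.
cos φ cos δ sin H_s = 0.4833 × 0.9516 × 0.8110 = 0.3730.
Q̄ = (1362/π) × (0.5910 + 0.3730) = 433.54 × 0.9640 = 417.93 W/m².

418 W/m²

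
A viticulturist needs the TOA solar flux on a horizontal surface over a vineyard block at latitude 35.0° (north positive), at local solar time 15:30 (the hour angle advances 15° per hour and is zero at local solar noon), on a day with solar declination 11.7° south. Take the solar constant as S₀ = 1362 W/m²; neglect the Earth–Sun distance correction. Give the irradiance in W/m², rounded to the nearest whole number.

Hour angle H = 15° × (15.5 − 12) = 52.50°.
cos θ_z = sin(35.0°) sin(-11.7°) + cos(35.0°) cos(-11.7°) cos(52.50°) = -0.1163 + 0.4883 = 0.3720.
Top-of-atmosphere irradiance = S₀ cos θ_z = 1362 × 0.3720 = 506.66 W/m².

507 W/m²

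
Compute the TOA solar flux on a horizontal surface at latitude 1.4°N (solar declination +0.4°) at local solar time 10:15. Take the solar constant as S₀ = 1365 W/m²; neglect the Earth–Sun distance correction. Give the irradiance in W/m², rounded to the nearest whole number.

Hour angle H = 15° × (10.25 − 12) = -26.25°.
With φ = 1.4°, δ = 0.4°, H = -26.25°: sin φ sin δ = 0.0002, cos φ cos δ cos H = 0.8966, so cos θ_z = 0.8968.
Top-of-atmosphere irradiance = S₀ cos θ_z = 1365 × 0.8968 = 1224.13 W/m².

1224 W/m²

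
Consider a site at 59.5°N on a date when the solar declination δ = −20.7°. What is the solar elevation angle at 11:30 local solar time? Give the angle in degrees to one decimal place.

9.6°

Hour angle H = 15° × (11.5 − 12) = -7.50°.
With φ = 59.5°, δ = -20.7°, H = -7.50°: sin φ sin δ = -0.3046, cos φ cos δ cos H = 0.4707, so cos θ_z = 0.1661.
θ_z = arccos(0.1661) = 80.44°, so the elevation is 90° − 80.44° = 9.56°.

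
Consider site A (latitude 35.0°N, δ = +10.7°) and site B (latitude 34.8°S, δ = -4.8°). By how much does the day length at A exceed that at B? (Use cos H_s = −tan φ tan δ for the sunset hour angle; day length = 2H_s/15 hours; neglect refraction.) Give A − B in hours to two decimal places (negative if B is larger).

+0.57 h

A: H_s = arccos(−tan 35.0° · tan 10.7°) = 97.60°, so 2H_s/15 = 13.0133 h.
B: H_s = arccos(−tan -34.8° · tan -4.8°) = 93.35°, so 2H_s/15 = 12.4467 h.
A − B = 13.0133 − 12.4467 = 0.5666 h.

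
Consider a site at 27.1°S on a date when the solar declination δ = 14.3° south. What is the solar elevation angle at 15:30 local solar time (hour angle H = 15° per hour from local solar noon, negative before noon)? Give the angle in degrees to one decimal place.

Hour angle H = 15° × (15.5 − 12) = 52.50°.
cos θ_z = sin φ sin δ + cos φ cos δ cos H = (-0.4555)(-0.2470) + (0.8902)(0.9690)(0.6088) = 0.6377.
θ_z = arccos(0.6377) = 50.38°, so the elevation is 90° − 50.38° = 39.62°.

39.6°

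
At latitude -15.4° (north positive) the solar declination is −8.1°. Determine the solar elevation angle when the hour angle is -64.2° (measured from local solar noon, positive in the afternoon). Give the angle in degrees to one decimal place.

26.9°

cos θ_z = sin(-15.4°) sin(-8.1°) + cos(-15.4°) cos(-8.1°) cos(-64.20°) = 0.0374 + 0.4154 = 0.4528.
θ_z = arccos(0.4528) = 63.08°, so the elevation is 90° − 63.08° = 26.92°.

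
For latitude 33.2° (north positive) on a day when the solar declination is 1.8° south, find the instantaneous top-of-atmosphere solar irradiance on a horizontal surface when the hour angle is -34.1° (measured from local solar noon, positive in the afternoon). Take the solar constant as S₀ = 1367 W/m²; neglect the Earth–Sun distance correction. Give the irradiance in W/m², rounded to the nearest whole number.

With φ = 33.2°, δ = -1.8°, H = -34.10°: sin φ sin δ = -0.0172, cos φ cos δ cos H = 0.6925, so cos θ_z = 0.6753.
Top-of-atmosphere irradiance = S₀ cos θ_z = 1367 × 0.6753 = 923.14 W/m².

923 W/m²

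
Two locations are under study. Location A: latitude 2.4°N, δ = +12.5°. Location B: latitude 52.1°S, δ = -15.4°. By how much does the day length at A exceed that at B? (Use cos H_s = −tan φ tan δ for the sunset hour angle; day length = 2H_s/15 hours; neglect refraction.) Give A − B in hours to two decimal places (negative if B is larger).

-2.69 h

A: H_s = arccos(−tan 2.4° · tan 12.5°) = 90.53°, so 2H_s/15 = 12.0707 h.
B: H_s = arccos(−tan -52.1° · tan -15.4°) = 110.72°, so 2H_s/15 = 14.7627 h.
A − B = 12.0707 − 14.7627 = -2.6920 h.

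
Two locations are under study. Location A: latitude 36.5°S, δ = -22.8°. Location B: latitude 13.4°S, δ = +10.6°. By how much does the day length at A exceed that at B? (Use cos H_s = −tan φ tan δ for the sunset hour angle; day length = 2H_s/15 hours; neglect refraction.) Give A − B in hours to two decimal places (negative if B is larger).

+2.76 h

A: H_s = arccos(−tan -36.5° · tan -22.8°) = 108.12°, so 2H_s/15 = 14.4160 h.
B: H_s = arccos(−tan -13.4° · tan 10.6°) = 87.44°, so 2H_s/15 = 11.6587 h.
A − B = 14.4160 − 11.6587 = 2.7573 h.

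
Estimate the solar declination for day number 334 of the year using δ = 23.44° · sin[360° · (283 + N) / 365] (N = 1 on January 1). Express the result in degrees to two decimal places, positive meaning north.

360 × (283 + 334) / 365 = 608.548°; sin(608.548°) = -0.9307.
δ = 23.44 × -0.9307 = -21.816° ≈ -21.82°.

-21.82°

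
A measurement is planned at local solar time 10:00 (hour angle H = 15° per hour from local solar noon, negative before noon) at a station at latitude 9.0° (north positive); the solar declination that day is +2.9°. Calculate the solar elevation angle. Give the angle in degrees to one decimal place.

59.6°

Hour angle H = 15° × (10 − 12) = -30.00°.
cos θ_z = sin(9.0°) sin(2.9°) + cos(9.0°) cos(2.9°) cos(-30.00°) = 0.0079 + 0.8543 = 0.8622.
θ_z = arccos(0.8622) = 30.44°, so the elevation is 90° − 30.44° = 59.56°.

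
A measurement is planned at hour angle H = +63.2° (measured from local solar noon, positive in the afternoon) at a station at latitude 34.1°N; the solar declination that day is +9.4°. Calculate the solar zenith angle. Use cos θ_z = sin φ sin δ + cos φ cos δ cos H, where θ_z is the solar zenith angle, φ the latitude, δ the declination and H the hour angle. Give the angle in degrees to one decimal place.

62.6°

cos θ_z = sin φ sin δ + cos φ cos δ cos H = (0.5606)(0.1633) + (0.8281)(0.9866)(0.4509) = 0.4599.
θ_z = arccos(0.4599) = 62.62°.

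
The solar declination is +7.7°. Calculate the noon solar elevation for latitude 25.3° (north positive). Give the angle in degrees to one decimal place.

72.4°

At local solar noon the hour angle is zero, so the elevation is 90° − |φ − δ| = 90° − |25.3° − (7.7°)| = 90° − 17.6° = 72.4°.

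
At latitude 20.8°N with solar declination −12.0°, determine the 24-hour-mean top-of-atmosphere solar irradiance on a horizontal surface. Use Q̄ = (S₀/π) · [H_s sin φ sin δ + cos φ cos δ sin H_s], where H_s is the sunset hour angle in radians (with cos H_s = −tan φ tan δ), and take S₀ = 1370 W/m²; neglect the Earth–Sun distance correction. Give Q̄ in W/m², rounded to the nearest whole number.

cos H_s = −tan(20.8°) · tan(-12.0°) = 0.0807, so H_s = arccos(0.0807) = 85.37°. In radians, H_s = 1.4900.
H_s sin φ sin δ = 1.4900 × 0.3551 × -0.2079 = -0.1100.
cos φ cos δ sin H_s = 0.9348 × 0.9781 × 0.9967 = 0.9113.
Q̄ = (1370/π) × (-0.1100 + 0.9113) = 436.08 × 0.8013 = 349.43 W/m².

349 W/m²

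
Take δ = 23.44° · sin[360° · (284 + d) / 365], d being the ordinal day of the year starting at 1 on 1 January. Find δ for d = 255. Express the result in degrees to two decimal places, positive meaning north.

360 × (284 + 255) / 365 = 531.616°; sin(531.616°) = 0.1458.
δ = 23.44 × 0.1458 = 3.418° ≈ +3.42°.

+3.42°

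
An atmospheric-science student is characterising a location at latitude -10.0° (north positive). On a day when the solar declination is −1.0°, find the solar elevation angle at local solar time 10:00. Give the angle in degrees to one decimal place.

Hour angle H = 15° × (10 − 12) = -30.00°.
cos θ_z = sin φ sin δ + cos φ cos δ cos H = (-0.1736)(-0.0175) + (0.9848)(0.9998)(0.8660) = 0.8557.
θ_z = arccos(0.8557) = 31.16°, so the elevation is 90° − 31.16° = 58.84°.

58.8°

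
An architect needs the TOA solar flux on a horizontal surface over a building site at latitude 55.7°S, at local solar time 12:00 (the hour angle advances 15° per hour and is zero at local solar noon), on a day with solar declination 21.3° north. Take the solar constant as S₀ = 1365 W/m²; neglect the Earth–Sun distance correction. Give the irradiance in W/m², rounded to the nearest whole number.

307 W/m²

Hour angle H = 15° × (12 − 12) = 0.00°.
cos θ_z = sin φ sin δ + cos φ cos δ cos H = (-0.8261)(0.3633) + (0.5635)(0.9317)(1.0000) = 0.2249.
Top-of-atmosphere irradiance = S₀ cos θ_z = 1365 × 0.2249 = 306.99 W/m².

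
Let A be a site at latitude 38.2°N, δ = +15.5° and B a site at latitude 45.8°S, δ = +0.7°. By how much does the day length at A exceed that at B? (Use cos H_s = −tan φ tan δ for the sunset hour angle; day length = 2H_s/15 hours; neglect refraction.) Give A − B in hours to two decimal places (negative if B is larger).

+1.78 h

A: H_s = arccos(−tan 38.2° · tan 15.5°) = 102.61°, so 2H_s/15 = 13.6813 h.
B: H_s = arccos(−tan -45.8° · tan 0.7°) = 89.28°, so 2H_s/15 = 11.9040 h.
A − B = 13.6813 − 11.9040 = 1.7773 h.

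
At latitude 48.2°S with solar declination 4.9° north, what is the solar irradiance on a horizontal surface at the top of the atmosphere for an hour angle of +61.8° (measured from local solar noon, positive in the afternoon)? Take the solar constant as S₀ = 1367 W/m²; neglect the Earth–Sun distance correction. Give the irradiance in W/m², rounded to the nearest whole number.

cos θ_z = sin(-48.2°) sin(4.9°) + cos(-48.2°) cos(4.9°) cos(61.80°) = -0.0637 + 0.3138 = 0.2501.
Top-of-atmosphere irradiance = S₀ cos θ_z = 1367 × 0.2501 = 341.89 W/m².

342 W/m²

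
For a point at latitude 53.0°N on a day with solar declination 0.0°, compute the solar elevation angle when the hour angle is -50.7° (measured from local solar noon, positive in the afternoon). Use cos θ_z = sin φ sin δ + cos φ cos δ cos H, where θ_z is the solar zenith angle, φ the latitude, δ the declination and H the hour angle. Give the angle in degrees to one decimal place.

22.4°

With φ = 53.0°, δ = 0.0°, H = -50.70°: sin φ sin δ = 0.0000, cos φ cos δ cos H = 0.3812, so cos θ_z = 0.3812.
θ_z = arccos(0.3812) = 67.59°, so the elevation is 90° − 67.59° = 22.41°.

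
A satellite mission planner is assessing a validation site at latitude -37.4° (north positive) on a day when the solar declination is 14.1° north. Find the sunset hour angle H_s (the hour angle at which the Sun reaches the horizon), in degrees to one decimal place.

−tan φ tan δ = −(-0.7646)(0.2512) = 0.1921; H_s = arccos(0.1921) = 78.92°.

78.9°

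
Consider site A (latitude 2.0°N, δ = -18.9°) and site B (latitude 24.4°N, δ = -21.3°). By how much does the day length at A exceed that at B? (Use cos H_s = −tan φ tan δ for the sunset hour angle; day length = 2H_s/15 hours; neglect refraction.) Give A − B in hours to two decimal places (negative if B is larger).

A: H_s = arccos(−tan 2.0° · tan -18.9°) = 89.31°, so 2H_s/15 = 11.9080 h.
B: H_s = arccos(−tan 24.4° · tan -21.3°) = 79.81°, so 2H_s/15 = 10.6413 h.
A − B = 11.9080 − 10.6413 = 1.2667 h.

+1.27 h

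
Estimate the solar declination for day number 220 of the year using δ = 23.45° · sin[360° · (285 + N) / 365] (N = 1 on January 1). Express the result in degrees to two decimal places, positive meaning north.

360 × (285 + 220) / 365 = 498.082°; sin(498.082°) = 0.6681.
δ = 23.45 × 0.6681 = 15.667° ≈ +15.67°.

+15.67°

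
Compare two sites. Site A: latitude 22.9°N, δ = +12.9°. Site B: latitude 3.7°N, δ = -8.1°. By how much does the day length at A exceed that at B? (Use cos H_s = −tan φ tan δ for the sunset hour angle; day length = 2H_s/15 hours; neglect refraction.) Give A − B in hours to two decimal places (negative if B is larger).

+0.81 h

A: H_s = arccos(−tan 22.9° · tan 12.9°) = 95.55°, so 2H_s/15 = 12.7400 h.
B: H_s = arccos(−tan 3.7° · tan -8.1°) = 89.47°, so 2H_s/15 = 11.9293 h.
A − B = 12.7400 − 11.9293 = 0.8107 h.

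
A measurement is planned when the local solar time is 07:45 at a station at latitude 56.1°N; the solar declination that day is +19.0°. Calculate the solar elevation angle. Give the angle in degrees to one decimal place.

Hour angle H = 15° × (7.75 − 12) = -63.75°.
With φ = 56.1°, δ = 19.0°, H = -63.75°: sin φ sin δ = 0.2702, cos φ cos δ cos H = 0.2332, so cos θ_z = 0.5034.
θ_z = arccos(0.5034) = 59.77°, so the elevation is 90° − 59.77° = 30.23°.

30.2°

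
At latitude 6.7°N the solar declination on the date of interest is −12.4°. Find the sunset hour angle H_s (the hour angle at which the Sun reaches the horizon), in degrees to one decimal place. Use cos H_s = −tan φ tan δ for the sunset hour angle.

The sunset hour angle satisfies cos H_s = −tan φ tan δ = 0.0258, giving H_s = 88.52°.

88.5°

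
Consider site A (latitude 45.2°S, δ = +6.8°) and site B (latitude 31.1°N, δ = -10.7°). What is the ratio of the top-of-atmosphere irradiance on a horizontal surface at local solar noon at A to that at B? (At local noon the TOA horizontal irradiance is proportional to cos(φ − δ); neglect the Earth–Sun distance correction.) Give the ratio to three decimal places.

A: cos θ_z = cos(-45.2° − (6.8°)) = 0.6157.
B: cos θ_z = cos(31.1° − (-10.7°)) = 0.7455.
Ratio A/B = 0.6157 / 0.7455 = 0.8259.

0.826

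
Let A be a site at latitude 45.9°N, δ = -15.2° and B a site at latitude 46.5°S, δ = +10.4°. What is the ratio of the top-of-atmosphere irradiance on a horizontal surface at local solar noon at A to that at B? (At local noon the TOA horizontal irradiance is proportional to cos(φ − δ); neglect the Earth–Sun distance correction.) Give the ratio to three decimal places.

A: cos θ_z = cos(45.9° − (-15.2°)) = 0.4833.
B: cos θ_z = cos(-46.5° − (10.4°)) = 0.5461.
Ratio A/B = 0.4833 / 0.5461 = 0.8850.

0.885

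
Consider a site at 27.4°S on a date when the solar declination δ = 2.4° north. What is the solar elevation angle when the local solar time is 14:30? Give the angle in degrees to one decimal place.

Hour angle H = 15° × (14.5 − 12) = 37.50°.
With φ = -27.4°, δ = 2.4°, H = 37.50°: sin φ sin δ = -0.0193, cos φ cos δ cos H = 0.7037, so cos θ_z = 0.6844.
θ_z = arccos(0.6844) = 46.81°, so the elevation is 90° − 46.81° = 43.19°.

43.2°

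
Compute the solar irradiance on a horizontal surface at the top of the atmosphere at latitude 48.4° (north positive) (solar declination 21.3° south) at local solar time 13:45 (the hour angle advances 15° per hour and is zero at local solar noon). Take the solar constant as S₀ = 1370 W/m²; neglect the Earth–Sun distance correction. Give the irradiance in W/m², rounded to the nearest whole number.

388 W/m²

Hour angle H = 15° × (13.75 − 12) = 26.25°.
cos θ_z = sin φ sin δ + cos φ cos δ cos H = (0.7478)(-0.3633) + (0.6639)(0.9317)(0.8969) = 0.2831.
Top-of-atmosphere irradiance = S₀ cos θ_z = 1370 × 0.2831 = 387.85 W/m².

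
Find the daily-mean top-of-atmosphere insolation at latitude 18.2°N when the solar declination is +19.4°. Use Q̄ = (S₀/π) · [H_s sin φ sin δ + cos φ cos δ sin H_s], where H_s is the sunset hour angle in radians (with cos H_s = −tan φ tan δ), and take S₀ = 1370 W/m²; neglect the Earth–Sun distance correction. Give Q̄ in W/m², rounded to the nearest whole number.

464 W/m²

−tan φ tan δ = −(0.3288)(0.3522) = -0.1158; H_s = arccos(-0.1158) = 96.65°. In radians, H_s = 1.6869.
H_s sin φ sin δ = 1.6869 × 0.3123 × 0.3322 = 0.1750.
cos φ cos δ sin H_s = 0.9500 × 0.9432 × 0.9933 = 0.8900.
Q̄ = (1370/π) × (0.1750 + 0.8900) = 436.08 × 1.0650 = 464.43 W/m².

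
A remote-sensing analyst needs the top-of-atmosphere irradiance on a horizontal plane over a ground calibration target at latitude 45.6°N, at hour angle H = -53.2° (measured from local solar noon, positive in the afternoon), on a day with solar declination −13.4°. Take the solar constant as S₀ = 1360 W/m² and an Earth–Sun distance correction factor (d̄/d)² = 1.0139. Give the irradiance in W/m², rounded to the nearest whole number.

cos θ_z = sin(45.6°) sin(-13.4°) + cos(45.6°) cos(-13.4°) cos(-53.20°) = -0.1656 + 0.4077 = 0.2421.
Top-of-atmosphere irradiance = S₀ (d̄/d)² cos θ_z = 1360 × 1.0139 × 0.2421 = 333.83 W/m².

334 W/m²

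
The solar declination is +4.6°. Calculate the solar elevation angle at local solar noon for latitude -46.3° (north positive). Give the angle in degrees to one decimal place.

At local solar noon the hour angle is zero, so the elevation is 90° − |φ − δ| = 90° − |-46.3° − (4.6°)| = 90° − 50.9° = 39.1°.

39.1°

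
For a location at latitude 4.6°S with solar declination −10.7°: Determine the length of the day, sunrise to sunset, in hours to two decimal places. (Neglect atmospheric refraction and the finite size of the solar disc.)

−tan φ tan δ = −(-0.0805)(-0.1890) = -0.0152; H_s = arccos(-0.0152) = 90.87°.
Day length = 2 H_s / 15° h⁻¹ = 181.74° / 15 = 12.116 h.

12.12 hours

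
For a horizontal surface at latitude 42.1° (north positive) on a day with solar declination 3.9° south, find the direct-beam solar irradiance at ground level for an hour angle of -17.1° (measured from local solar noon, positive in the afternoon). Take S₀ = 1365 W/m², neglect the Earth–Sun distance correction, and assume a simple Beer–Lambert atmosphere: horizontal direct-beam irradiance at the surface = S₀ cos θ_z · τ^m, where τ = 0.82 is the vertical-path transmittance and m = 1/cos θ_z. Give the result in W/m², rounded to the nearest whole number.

669 W/m²

cos θ_z = sin(42.1°) sin(-3.9°) + cos(42.1°) cos(-3.9°) cos(-17.10°) = -0.0456 + 0.7075 = 0.6619.
Air mass m = 1/cos θ_z = 1/0.6619 = 1.511; τ^m = 0.82^1.511 = 0.7409.
Surface direct beam = 1365 × 0.6619 × 0.7409 = 669.40 W/m².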